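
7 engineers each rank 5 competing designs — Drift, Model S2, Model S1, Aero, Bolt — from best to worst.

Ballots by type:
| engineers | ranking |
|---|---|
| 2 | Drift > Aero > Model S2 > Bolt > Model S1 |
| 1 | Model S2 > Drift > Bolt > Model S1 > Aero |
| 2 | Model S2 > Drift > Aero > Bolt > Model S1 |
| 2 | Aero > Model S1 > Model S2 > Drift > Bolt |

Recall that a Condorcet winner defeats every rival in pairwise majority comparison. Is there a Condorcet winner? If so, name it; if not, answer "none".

Check each pair by majority over 7 ballots:
Drift vs Model S2: 2 to 5, Model S2.
Drift vs Model S1: Drift is ranked higher on 2+1+2 = 5 ballots, Model S1 on 2. Drift wins 5–2.
Drift vs Aero: Drift preferred on 2+1+2 = 5 ballots; Drift wins 5–2.
Drift vs Bolt: Drift preferred on 2+1+2+2 = 7 ballots; Drift wins 7–0.
Model S2 vs Model S1: Model S2 is ranked higher on 2+1+2 = 5 ballots, Model S1 on 2. Model S2 wins 5–2.
Model S2 vs Aero: Model S2 is ranked higher on 1+2 = 3 ballots, Aero on 4. Aero wins 4–3.
Model S2 vs Bolt: Model S2 is ranked higher on 2+1+2+2 = 7 ballots, Bolt on 0. Model S2 wins 7–0.
Model S1 vs Aero: Model S1 is ranked higher on 1 ballot, Aero on 6. Aero wins 6–1.
Model S1 vs Bolt: 2 for Model S1, 5 for Bolt — Bolt by 5–2.
Aero vs Bolt: 2+2+2 = 6 for Aero, 1 for Bolt — Aero by 6–1.
Each design drops at least one matchup (Drift loses to Model S2; Model S2 loses to Aero; Model S1 loses to Drift; Aero loses to Drift; Bolt loses to Drift); the cycle Drift → Aero → Model S2 → Drift rules out a Condorcet winner.

none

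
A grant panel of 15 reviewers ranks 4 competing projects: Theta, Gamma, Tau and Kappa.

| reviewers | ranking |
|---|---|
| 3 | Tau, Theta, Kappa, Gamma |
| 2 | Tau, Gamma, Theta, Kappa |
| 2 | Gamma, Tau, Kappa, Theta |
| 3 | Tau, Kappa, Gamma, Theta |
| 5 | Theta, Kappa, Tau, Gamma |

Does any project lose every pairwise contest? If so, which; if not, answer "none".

Gamma

Pairwise majorities:
Theta vs Gamma: Theta is ranked higher on 3+5 = 8 ballots, Gamma on 7. Theta wins 8–7.
Theta vs Tau: 5 to 10, Tau.
Theta vs Kappa: Theta, 10–5.
Gamma vs Tau: 2 for Gamma, 13 for Tau — Tau by 13–2.
Gamma–Kappa: Kappa 11–4.
Tau vs Kappa: Tau, 10–5.
Only Gamma has no wins; Gamma is the Condorcet loser.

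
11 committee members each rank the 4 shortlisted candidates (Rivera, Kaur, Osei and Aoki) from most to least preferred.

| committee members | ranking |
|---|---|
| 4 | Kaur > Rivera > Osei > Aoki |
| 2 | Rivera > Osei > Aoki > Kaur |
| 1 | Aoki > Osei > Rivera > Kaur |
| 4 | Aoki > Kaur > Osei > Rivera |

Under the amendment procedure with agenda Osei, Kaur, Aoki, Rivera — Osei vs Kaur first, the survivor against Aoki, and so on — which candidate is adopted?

Rivera

Round 1: Osei vs Kaur — 3–8, Kaur advances.
Round 2: Kaur vs Aoki — 4–7, Aoki advances.
Round 3: Aoki vs Rivera — 5–6, Rivera advances.
Rivera survives the agenda.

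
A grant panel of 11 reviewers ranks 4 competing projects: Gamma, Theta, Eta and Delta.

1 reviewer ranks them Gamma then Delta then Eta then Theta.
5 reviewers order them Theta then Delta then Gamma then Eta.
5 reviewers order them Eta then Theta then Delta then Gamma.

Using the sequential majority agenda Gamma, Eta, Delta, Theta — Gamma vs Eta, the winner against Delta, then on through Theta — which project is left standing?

Round 1: Gamma vs Eta — 6–5, Gamma advances.
Round 2: Gamma vs Delta — 1–10, Delta advances.
Round 3: Delta vs Theta — 1–10, Theta advances.
Theta survives the agenda.

Theta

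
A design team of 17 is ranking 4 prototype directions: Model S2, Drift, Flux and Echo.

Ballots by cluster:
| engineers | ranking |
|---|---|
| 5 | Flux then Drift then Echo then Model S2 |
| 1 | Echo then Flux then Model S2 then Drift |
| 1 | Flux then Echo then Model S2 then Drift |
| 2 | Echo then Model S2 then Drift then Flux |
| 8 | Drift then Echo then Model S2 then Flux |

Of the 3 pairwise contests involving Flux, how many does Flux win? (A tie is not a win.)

Flux against each rival (17 engineers):
Flux vs Model S2: Flux preferred on 5+1+1 = 7 ballots; Model S2 wins 10–7.
Flux vs Drift: 7 to 10, Drift.
Flux vs Echo: Flux is ranked higher on 5+1 = 6 ballots, Echo on 11. Echo wins 11–6.
Flux beats no one; loses to Model S2, Drift, Echo — 0 pairwise wins.

0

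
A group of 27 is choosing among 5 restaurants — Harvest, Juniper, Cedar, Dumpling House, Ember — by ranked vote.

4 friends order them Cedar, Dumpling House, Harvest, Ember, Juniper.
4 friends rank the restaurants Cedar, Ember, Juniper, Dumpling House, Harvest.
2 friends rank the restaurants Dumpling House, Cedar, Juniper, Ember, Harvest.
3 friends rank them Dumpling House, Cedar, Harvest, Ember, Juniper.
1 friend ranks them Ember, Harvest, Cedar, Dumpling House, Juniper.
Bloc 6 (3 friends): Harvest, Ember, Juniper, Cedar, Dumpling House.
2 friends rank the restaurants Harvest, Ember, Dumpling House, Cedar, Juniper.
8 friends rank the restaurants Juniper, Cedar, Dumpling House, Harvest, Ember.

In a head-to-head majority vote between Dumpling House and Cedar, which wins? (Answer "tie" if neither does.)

Cedar

Ballots ranking Dumpling House above Cedar: 2 + 3 + 2 = 7.
Ballots ranking Cedar above Dumpling House: 27 − 7 = 20.
Cedar wins the head-to-head 20–7.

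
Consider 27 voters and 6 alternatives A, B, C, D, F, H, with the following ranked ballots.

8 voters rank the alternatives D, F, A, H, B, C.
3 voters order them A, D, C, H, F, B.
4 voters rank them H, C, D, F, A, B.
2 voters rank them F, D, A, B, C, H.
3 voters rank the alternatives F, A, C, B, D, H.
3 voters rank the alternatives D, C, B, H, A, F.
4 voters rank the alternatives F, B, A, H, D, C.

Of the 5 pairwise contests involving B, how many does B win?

B against each rival (27 voters):
B vs A: A wins 20–7.
B vs C: B wins 14–13.
B–D: D 20–7.
B–F: F 24–3.
B vs H: 12 to 15, H.
B beats C; loses to A, D, F, H — 1 pairwise win.

1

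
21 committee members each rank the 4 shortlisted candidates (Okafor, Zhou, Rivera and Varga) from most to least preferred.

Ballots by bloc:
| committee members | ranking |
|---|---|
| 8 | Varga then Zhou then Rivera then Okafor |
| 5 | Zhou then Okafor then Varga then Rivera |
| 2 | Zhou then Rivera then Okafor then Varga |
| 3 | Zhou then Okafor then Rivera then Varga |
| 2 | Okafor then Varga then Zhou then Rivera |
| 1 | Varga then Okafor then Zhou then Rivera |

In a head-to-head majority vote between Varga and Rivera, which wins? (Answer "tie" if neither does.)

Ballots ranking Varga above Rivera: 8 + 5 + 2 + 1 = 16.
Ballots ranking Rivera above Varga: 21 − 16 = 5.
Varga wins the head-to-head 16–5.

Varga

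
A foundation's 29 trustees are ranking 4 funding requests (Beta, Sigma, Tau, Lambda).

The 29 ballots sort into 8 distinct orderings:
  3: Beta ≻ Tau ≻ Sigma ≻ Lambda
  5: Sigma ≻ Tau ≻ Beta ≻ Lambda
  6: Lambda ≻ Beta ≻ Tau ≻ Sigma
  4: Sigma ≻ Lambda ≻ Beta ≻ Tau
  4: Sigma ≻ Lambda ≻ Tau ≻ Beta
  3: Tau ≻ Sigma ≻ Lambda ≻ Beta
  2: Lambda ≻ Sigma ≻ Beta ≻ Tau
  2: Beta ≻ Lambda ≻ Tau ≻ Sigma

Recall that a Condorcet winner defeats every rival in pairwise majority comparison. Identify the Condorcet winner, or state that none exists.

Sigma

Head-to-head results (29 reviewers):
Beta vs Sigma: 3+6+2 = 11 for Beta, 18 for Sigma — Sigma by 18–11.
Beta vs Tau: Beta is ranked higher on 3+6+4+2+2 = 17 ballots, Tau on 12. Beta wins 17–12.
Beta vs Lambda: Beta preferred on 3+5+2 = 10 ballots; Lambda wins 19–10.
Sigma vs Tau: Sigma preferred on 5+4+4+2 = 15 ballots; Sigma wins 15–14.
Sigma vs Lambda: 19 to 10, Sigma.
Tau vs Lambda: 11 to 18, Lambda.
Sigma wins every pairwise contest, so Sigma is the Condorcet winner.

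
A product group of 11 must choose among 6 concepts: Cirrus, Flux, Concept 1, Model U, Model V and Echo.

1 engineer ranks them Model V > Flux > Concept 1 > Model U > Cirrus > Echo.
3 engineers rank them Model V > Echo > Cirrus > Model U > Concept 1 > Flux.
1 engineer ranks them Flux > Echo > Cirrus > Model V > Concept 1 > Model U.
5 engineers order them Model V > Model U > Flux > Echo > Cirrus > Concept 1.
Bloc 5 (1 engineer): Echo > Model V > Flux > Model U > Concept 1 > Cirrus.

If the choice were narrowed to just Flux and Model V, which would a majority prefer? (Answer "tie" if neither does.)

Ballots ranking Flux above Model V: 1.
Ballots ranking Model V above Flux: 11 − 1 = 10.
Model V wins the head-to-head 10–1.

Model V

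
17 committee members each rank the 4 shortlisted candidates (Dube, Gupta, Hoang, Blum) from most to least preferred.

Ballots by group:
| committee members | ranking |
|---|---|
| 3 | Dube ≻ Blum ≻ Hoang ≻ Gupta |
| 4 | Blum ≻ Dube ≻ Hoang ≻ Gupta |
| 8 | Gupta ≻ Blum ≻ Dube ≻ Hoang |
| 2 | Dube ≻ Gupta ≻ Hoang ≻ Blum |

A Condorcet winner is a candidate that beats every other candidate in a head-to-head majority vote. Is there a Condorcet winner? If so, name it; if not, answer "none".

none

Pairwise majorities:
Dube vs Gupta: Dube is ranked higher on 3+4+2 = 9 ballots, Gupta on 8. Dube wins 9–8.
Dube vs Hoang: Dube preferred on 3+4+8+2 = 17 ballots; Dube wins 17–0.
Dube vs Blum: 3+2 = 5 for Dube, 12 for Blum — Blum by 12–5.
Gupta vs Hoang: Gupta is ranked higher on 8+2 = 10 ballots, Hoang on 7. Gupta wins 10–7.
Gupta vs Blum: 8+2 = 10 for Gupta, 7 for Blum — Gupta by 10–7.
Hoang vs Blum: Hoang is ranked higher on 2 ballots, Blum on 15. Blum wins 15–2.
Every candidate loses at least once (Dube loses to Blum; Gupta loses to Dube; Hoang loses to Dube; Blum loses to Gupta). The majority relation contains the cycle Dube > Gupta > Blum > Dube, so there is no Condorcet winner.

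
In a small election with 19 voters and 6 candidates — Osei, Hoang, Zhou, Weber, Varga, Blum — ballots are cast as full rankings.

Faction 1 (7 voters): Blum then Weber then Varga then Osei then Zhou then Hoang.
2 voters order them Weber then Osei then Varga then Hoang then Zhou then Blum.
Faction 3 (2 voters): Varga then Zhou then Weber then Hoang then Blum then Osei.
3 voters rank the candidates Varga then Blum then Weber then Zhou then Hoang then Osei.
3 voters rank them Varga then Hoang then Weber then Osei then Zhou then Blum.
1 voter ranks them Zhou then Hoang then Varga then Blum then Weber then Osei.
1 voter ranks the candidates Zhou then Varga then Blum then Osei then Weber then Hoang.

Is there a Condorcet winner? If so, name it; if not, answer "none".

Pairwise majorities:
Osei vs Hoang: 7+2+1 = 10 for Osei, 9 for Hoang — Osei by 10–9.
Osei vs Zhou: 12 to 7, Osei.
Osei vs Weber: Osei is ranked higher on 1 ballot, Weber on 18. Weber wins 18–1.
Osei vs Varga: 2 to 17, Varga.
Osei vs Blum: 5 to 14, Blum.
Hoang vs Zhou: Hoang is ranked higher on 2+3 = 5 ballots, Zhou on 14. Zhou wins 14–5.
Hoang vs Weber: Hoang preferred on 3+1 = 4 ballots; Weber wins 15–4.
Hoang vs Varga: 1 to 18, Varga.
Hoang vs Blum: 2+2+3+1 = 8 for Hoang, 11 for Blum — Blum by 11–8.
Zhou vs Weber: 2+1+1 = 4 for Zhou, 15 for Weber — Weber by 15–4.
Zhou vs Varga: 2 to 17, Varga.
Zhou vs Blum: 2+2+3+1+1 = 9 for Zhou, 10 for Blum — Blum by 10–9.
Weber vs Varga: Weber is ranked higher on 7+2 = 9 ballots, Varga on 10. Varga wins 10–9.
Weber vs Blum: 2+2+3 = 7 for Weber, 12 for Blum — Blum by 12–7.
Varga vs Blum: Varga is ranked higher on 2+2+3+3+1+1 = 12 ballots, Blum on 7. Varga wins 12–7.
Varga beats each of Osei, Hoang, Zhou, Weber, Blum — Varga is the Condorcet winner.

Varga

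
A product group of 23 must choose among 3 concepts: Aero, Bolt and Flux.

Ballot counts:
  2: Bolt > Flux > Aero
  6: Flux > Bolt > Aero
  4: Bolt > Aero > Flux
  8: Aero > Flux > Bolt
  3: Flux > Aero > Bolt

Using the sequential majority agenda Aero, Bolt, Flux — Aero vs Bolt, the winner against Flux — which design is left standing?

Round 1: Aero vs Bolt — 11–12, Bolt advances.
Round 2: Bolt vs Flux — 6–17, Flux advances.
Flux survives the agenda.

Flux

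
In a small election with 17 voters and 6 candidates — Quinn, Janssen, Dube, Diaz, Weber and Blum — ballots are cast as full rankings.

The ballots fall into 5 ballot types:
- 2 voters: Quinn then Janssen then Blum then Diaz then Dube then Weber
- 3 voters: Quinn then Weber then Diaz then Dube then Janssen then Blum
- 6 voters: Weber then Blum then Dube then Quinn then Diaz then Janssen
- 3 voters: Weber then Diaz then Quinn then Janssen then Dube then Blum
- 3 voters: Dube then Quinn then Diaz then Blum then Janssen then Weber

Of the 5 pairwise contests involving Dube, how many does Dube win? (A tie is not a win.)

4

Dube against each rival (17 voters):
Dube vs Quinn: 6+3 = 9 for Dube, 8 for Quinn — Dube by 9–8.
Dube vs Janssen: Dube wins 12–5.
Dube vs Diaz: Dube is ranked higher on 6+3 = 9 ballots, Diaz on 8. Dube wins 9–8.
Dube vs Weber: Dube is ranked higher on 2+3 = 5 ballots, Weber on 12. Weber wins 12–5.
Dube vs Blum: Dube preferred on 3+3+3 = 9 ballots; Dube wins 9–8.
Dube beats Quinn, Janssen, Diaz, Blum; loses to Weber — 4 pairwise wins.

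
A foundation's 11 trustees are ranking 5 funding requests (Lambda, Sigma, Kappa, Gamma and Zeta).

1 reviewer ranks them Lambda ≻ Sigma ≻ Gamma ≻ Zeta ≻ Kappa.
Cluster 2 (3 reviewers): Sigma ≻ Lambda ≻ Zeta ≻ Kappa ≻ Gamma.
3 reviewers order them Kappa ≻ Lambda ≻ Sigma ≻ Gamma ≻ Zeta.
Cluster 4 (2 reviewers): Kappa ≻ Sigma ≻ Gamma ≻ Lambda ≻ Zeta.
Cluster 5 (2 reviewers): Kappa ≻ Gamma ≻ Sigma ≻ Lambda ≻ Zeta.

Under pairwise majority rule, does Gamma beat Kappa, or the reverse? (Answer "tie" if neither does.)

Ballots ranking Gamma above Kappa: 1.
Ballots ranking Kappa above Gamma: 11 − 1 = 10.
Kappa wins the head-to-head 10–1.

Kappa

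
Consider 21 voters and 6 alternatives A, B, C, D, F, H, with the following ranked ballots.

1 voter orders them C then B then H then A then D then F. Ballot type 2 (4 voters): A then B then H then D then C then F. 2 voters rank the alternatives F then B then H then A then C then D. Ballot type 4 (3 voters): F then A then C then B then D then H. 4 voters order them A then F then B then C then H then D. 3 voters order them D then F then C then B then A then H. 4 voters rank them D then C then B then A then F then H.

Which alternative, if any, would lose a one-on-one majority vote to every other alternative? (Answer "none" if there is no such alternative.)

none

Head-to-head results (21 voters):
A–B: A 11–10.
A vs C: A wins 13–8.
A–D: A 14–7.
A vs F: 13 to 8, A.
A vs H: 18 to 3, A.
B vs C: C, 11–10.
B vs D: B preferred on 1+4+2+3+4 = 14 ballots; B wins 14–7.
B vs F: F wins 12–9.
B–H: B 21–0.
C–D: D 11–10.
C vs F: C is ranked higher on 1+4+4 = 9 ballots, F on 12. F wins 12–9.
C vs H: C, 15–6.
D vs F: D wins 12–9.
D vs H: D preferred on 3+3+4 = 10 ballots; H wins 11–10.
F vs H: F is ranked higher on 2+3+4+3+4 = 16 ballots, H on 5. F wins 16–5.
Each alternative has at least one pairwise win (A beats B; B beats D; C beats B; D beats C; F beats B; H beats D) — no Condorcet loser.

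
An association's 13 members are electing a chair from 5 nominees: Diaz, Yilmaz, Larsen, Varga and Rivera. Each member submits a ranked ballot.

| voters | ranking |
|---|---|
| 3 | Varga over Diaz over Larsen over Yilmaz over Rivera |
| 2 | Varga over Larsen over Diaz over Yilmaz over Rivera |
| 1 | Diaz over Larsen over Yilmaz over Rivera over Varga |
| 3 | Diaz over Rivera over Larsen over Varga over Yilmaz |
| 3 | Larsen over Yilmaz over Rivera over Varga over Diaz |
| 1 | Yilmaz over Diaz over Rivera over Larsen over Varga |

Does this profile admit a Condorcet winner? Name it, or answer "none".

none

Pairwise majorities:
Diaz vs Yilmaz: Diaz is ranked higher on 3+2+1+3 = 9 ballots, Yilmaz on 4. Diaz wins 9–4.
Diaz vs Larsen: 8 to 5, Diaz.
Diaz vs Varga: 5 to 8, Varga.
Diaz vs Rivera: Diaz is ranked higher on 3+2+1+3+1 = 10 ballots, Rivera on 3. Diaz wins 10–3.
Yilmaz vs Larsen: 1 for Yilmaz, 12 for Larsen — Larsen by 12–1.
Yilmaz vs Varga: 1+3+1 = 5 for Yilmaz, 8 for Varga — Varga by 8–5.
Yilmaz vs Rivera: 3+2+1+3+1 = 10 for Yilmaz, 3 for Rivera — Yilmaz by 10–3.
Larsen vs Varga: 8 to 5, Larsen.
Larsen vs Rivera: 3+2+1+3 = 9 for Larsen, 4 for Rivera — Larsen by 9–4.
Varga vs Rivera: Varga preferred on 3+2 = 5 ballots; Rivera wins 8–5.
Every candidate loses at least once (Diaz loses to Varga; Yilmaz loses to Diaz; Larsen loses to Diaz; Varga loses to Larsen; Rivera loses to Diaz). The majority relation contains the cycle Diaz beats Larsen beats Varga beats Diaz, so there is no Condorcet winner.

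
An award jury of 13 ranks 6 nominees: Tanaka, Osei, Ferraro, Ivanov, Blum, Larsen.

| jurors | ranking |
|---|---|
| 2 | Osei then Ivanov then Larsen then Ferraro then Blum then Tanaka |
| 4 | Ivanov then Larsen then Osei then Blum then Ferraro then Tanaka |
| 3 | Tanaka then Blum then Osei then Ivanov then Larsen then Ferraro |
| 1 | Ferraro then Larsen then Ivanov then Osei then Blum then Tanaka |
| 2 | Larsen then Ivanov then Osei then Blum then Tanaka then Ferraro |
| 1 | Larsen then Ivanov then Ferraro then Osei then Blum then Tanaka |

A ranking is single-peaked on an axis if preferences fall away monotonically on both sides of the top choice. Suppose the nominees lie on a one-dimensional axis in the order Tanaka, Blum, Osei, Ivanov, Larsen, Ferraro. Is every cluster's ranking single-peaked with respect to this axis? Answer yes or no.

Axis positions: Tanaka=1, Blum=2, Osei=3, Ivanov=4, Larsen=5, Ferraro=6.
Cluster 1 (peak Osei at position 3): ranking walks positions 3-4-5-6-2-1, expanding outward from the peak — single-peaked.
Cluster 2 (peak Ivanov at position 4): ranking walks positions 4-5-3-2-6-1, expanding outward from the peak — single-peaked.
Cluster 3 (peak Tanaka at position 1): ranking walks positions 1-2-3-4-5-6, expanding outward from the peak — single-peaked.
Cluster 4 (peak Ferraro at position 6): ranking walks positions 6-5-4-3-2-1, expanding outward from the peak — single-peaked.
Cluster 5 (peak Larsen at position 5): ranking walks positions 5-4-3-2-1-6, expanding outward from the peak — single-peaked.
Cluster 6 (peak Larsen at position 5): ranking walks positions 5-4-6-3-2-1, expanding outward from the peak — single-peaked.
Every ranking is single-peaked on this axis.

yes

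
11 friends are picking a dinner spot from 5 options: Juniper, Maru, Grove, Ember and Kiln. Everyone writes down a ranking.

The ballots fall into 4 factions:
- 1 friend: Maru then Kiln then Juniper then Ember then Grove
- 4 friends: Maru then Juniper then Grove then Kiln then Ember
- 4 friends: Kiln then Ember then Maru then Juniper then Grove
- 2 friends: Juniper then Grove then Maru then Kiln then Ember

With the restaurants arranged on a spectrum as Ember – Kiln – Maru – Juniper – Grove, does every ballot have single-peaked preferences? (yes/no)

yes

Axis positions: Ember=1, Kiln=2, Maru=3, Juniper=4, Grove=5.
Faction 1 (peak Maru at position 3): ranking walks positions 3-2-4-1-5, expanding outward from the peak — single-peaked.
Faction 2 (peak Maru at position 3): ranking walks positions 3-4-5-2-1, expanding outward from the peak — single-peaked.
Faction 3 (peak Kiln at position 2): ranking walks positions 2-1-3-4-5, expanding outward from the peak — single-peaked.
Faction 4 (peak Juniper at position 4): ranking walks positions 4-5-3-2-1, expanding outward from the peak — single-peaked.
Every ranking is single-peaked on this axis.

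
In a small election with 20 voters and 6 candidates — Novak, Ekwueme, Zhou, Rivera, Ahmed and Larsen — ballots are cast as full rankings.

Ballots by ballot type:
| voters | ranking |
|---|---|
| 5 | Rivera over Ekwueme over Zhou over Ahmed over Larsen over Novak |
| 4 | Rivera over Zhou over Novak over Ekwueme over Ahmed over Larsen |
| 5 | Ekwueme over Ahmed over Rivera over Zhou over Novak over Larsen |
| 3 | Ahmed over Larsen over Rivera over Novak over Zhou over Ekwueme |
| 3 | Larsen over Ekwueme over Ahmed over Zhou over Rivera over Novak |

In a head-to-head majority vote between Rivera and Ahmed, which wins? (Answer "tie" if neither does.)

Ahmed

Ballots ranking Rivera above Ahmed: 5 + 4 = 9.
Ballots ranking Ahmed above Rivera: 20 − 9 = 11.
Ahmed wins the head-to-head 11–9.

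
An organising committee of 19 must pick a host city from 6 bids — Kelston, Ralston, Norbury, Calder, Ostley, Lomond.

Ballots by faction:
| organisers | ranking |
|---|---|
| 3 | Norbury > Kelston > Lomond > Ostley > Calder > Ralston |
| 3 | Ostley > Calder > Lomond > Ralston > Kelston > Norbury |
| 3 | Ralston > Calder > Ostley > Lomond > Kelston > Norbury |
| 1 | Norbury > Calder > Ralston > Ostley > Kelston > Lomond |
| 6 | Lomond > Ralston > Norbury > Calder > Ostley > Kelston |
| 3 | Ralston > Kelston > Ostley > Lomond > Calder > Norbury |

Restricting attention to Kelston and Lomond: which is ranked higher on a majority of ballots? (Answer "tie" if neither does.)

Ballots ranking Kelston above Lomond: 3 + 1 + 3 = 7.
Ballots ranking Lomond above Kelston: 19 − 7 = 12.
Lomond wins the head-to-head 12–7.

Lomond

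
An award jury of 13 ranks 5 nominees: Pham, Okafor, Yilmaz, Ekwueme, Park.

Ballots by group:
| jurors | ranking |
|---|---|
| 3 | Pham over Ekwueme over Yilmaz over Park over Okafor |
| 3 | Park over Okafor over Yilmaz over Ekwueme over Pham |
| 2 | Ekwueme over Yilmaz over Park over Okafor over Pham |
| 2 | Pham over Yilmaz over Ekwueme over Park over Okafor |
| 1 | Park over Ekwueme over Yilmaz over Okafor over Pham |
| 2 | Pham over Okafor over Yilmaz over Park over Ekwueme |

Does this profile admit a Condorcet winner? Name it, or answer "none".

Pham

Head-to-head results (13 jurors):
Pham vs Okafor: Pham preferred on 3+2+2 = 7 ballots; Pham wins 7–6.
Pham vs Yilmaz: 7 to 6, Pham.
Pham vs Ekwueme: Pham is ranked higher on 3+2+2 = 7 ballots, Ekwueme on 6. Pham wins 7–6.
Pham vs Park: 7 to 6, Pham.
Okafor vs Yilmaz: 3+2 = 5 for Okafor, 8 for Yilmaz — Yilmaz by 8–5.
Okafor vs Ekwueme: 3+2 = 5 for Okafor, 8 for Ekwueme — Ekwueme by 8–5.
Okafor vs Park: 2 for Okafor, 11 for Park — Park by 11–2.
Yilmaz vs Ekwueme: Yilmaz preferred on 3+2+2 = 7 ballots; Yilmaz wins 7–6.
Yilmaz vs Park: Yilmaz preferred on 3+2+2+2 = 9 ballots; Yilmaz wins 9–4.
Ekwueme vs Park: Ekwueme preferred on 3+2+2 = 7 ballots; Ekwueme wins 7–6.
Pham wins every pairwise contest, so Pham is the Condorcet winner.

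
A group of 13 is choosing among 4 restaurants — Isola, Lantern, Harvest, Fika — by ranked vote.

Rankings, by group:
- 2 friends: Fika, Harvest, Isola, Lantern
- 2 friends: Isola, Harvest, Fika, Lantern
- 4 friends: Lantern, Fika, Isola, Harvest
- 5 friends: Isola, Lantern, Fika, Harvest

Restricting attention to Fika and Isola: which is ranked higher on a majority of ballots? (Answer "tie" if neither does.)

Ballots ranking Fika above Isola: 2 + 4 = 6.
Ballots ranking Isola above Fika: 13 − 6 = 7.
Isola wins the head-to-head 7–6.

Isola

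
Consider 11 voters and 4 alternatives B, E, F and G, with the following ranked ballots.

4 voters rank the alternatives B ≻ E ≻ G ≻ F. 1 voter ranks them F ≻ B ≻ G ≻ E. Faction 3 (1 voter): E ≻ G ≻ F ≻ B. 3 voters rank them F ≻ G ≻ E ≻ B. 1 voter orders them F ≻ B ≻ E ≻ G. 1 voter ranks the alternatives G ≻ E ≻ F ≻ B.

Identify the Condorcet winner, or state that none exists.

none

Check each pair by majority over 11 ballots:
B vs E: B is ranked higher on 4+1+1 = 6 ballots, E on 5. B wins 6–5.
B vs F: 4 for B, 7 for F — F by 7–4.
B vs G: 6 to 5, B.
E vs F: 4+1+1 = 6 for E, 5 for F — E by 6–5.
E vs G: 4+1+1 = 6 for E, 5 for G — E by 6–5.
F vs G: F preferred on 1+3+1 = 5 ballots; G wins 6–5.
No alternative is unbeaten: B loses to F; E loses to B; F loses to E; G loses to B. In particular B > E > F > B is a majority cycle — no Condorcet winner exists.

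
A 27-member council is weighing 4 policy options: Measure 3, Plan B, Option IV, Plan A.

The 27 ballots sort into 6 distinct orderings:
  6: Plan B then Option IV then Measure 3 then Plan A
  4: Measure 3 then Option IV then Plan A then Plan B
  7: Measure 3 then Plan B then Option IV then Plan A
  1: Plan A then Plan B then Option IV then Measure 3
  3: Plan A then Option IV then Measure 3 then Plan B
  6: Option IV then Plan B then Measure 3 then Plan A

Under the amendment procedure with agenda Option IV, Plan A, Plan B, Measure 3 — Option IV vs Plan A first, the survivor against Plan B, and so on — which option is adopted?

Measure 3

Round 1: Option IV vs Plan A — 23–4, Option IV advances.
Round 2: Option IV vs Plan B — 13–14, Plan B advances.
Round 3: Plan B vs Measure 3 — 13–14, Measure 3 advances.
The agenda winner is Measure 3.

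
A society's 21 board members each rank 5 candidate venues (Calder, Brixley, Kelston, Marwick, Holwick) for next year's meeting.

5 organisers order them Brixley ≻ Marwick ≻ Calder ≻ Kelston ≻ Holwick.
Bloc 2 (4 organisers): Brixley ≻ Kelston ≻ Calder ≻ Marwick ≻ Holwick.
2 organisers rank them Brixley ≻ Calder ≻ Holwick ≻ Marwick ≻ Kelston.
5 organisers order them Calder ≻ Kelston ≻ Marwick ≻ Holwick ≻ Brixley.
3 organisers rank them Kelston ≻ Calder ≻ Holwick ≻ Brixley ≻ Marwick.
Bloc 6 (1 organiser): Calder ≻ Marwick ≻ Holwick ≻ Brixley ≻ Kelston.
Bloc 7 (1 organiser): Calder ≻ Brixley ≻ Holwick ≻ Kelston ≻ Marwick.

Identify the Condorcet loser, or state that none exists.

Holwick

Pairwise majorities:
Calder vs Brixley: 5+3+1+1 = 10 for Calder, 11 for Brixley — Brixley by 11–10.
Calder vs Kelston: Calder preferred on 5+2+5+1+1 = 14 ballots; Calder wins 14–7.
Calder vs Marwick: Calder preferred on 4+2+5+3+1+1 = 16 ballots; Calder wins 16–5.
Calder vs Holwick: 21 to 0, Calder.
Brixley vs Kelston: Brixley preferred on 5+4+2+1+1 = 13 ballots; Brixley wins 13–8.
Brixley–Marwick: Brixley 15–6.
Brixley vs Holwick: Brixley preferred on 5+4+2+1 = 12 ballots; Brixley wins 12–9.
Kelston vs Marwick: Kelston is ranked higher on 4+5+3+1 = 13 ballots, Marwick on 8. Kelston wins 13–8.
Kelston vs Holwick: Kelston preferred on 5+4+5+3 = 17 ballots; Kelston wins 17–4.
Marwick vs Holwick: Marwick, 15–6.
Holwick loses to every other city — it is the Condorcet loser.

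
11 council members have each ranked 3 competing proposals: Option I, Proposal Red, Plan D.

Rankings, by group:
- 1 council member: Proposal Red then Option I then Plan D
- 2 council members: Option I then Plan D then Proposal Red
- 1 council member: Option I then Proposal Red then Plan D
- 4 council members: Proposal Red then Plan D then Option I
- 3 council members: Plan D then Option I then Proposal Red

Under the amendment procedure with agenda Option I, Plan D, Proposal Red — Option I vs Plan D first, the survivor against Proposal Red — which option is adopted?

Round 1: Option I vs Plan D — 4–7, Plan D advances.
Round 2: Plan D vs Proposal Red — 5–6, Proposal Red advances.
The agenda winner is Proposal Red.

Proposal Red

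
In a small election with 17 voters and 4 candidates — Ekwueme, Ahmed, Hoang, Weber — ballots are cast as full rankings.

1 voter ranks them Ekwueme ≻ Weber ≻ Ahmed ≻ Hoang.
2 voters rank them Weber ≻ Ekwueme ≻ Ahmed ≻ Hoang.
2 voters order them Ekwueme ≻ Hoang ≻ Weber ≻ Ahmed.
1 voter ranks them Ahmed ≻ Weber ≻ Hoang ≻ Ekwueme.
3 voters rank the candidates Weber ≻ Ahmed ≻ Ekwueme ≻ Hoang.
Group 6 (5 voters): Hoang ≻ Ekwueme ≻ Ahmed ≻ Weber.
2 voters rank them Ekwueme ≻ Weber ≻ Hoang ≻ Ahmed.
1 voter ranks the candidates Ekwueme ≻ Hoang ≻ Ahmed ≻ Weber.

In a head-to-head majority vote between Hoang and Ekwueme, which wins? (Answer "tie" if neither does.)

Ballots ranking Hoang above Ekwueme: 1 + 5 = 6.
Ballots ranking Ekwueme above Hoang: 17 − 6 = 11.
Ekwueme wins the head-to-head 11–6.

Ekwueme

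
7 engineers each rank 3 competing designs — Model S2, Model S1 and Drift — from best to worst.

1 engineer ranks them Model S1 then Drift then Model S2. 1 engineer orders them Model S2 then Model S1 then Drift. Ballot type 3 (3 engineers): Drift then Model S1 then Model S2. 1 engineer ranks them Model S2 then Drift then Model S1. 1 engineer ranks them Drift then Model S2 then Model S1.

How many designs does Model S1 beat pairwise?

1

Model S1 against each rival (7 engineers):
Model S1 vs Model S2: Model S1 wins 4–3.
Model S1 vs Drift: Drift, 5–2.
Model S1 beats Model S2; loses to Drift — 1 pairwise win.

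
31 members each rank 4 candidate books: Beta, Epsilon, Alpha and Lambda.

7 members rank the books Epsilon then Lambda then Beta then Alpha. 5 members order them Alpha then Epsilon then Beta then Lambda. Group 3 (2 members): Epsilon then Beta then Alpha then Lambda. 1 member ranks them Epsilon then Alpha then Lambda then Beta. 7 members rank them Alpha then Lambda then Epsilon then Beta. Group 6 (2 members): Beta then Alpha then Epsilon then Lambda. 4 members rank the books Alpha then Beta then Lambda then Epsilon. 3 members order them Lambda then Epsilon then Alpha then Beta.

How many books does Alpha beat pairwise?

Alpha against each rival (31 members):
Alpha–Beta: Alpha 20–11.
Alpha–Epsilon: Alpha 18–13.
Alpha vs Lambda: Alpha, 21–10.
Alpha beats Beta, Epsilon, Lambda — 3 pairwise wins.

3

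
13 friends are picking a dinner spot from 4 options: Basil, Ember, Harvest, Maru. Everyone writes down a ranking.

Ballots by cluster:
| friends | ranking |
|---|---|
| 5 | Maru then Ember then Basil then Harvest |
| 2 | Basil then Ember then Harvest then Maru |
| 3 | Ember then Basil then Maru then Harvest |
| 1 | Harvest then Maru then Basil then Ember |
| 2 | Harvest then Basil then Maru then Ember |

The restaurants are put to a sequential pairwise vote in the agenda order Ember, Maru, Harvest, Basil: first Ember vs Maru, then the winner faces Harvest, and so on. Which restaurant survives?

Round 1: Ember vs Maru — 5–8, Maru advances.
Round 2: Maru vs Harvest — 8–5, Maru advances.
Round 3: Maru vs Basil — 6–7, Basil advances.
The agenda winner is Basil.

Basil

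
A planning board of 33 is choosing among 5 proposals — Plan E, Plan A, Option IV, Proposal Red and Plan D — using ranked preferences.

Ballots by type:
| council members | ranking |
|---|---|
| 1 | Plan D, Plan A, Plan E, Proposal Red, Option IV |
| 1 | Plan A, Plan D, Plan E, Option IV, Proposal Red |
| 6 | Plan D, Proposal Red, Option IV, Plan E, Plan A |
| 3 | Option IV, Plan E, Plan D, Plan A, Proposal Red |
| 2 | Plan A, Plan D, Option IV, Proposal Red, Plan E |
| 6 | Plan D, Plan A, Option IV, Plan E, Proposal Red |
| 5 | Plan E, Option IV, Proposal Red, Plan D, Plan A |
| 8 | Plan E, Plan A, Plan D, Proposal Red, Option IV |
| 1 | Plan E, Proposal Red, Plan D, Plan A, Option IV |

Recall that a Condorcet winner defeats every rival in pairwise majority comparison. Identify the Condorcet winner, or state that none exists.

none

Pairwise majorities:
Plan E vs Plan A: Plan E preferred on 6+3+5+8+1 = 23 ballots; Plan E wins 23–10.
Plan E vs Option IV: Plan E is ranked higher on 1+1+5+8+1 = 16 ballots, Option IV on 17. Option IV wins 17–16.
Plan E vs Proposal Red: 25 for Plan E, 8 for Proposal Red — Plan E by 25–8.
Plan E vs Plan D: Plan E is ranked higher on 3+5+8+1 = 17 ballots, Plan D on 16. Plan E wins 17–16.
Plan A vs Option IV: 19 to 14, Plan A.
Plan A vs Proposal Red: Plan A is ranked higher on 1+1+3+2+6+8 = 21 ballots, Proposal Red on 12. Plan A wins 21–12.
Plan A vs Plan D: Plan A preferred on 1+2+8 = 11 ballots; Plan D wins 22–11.
Option IV vs Proposal Red: 17 to 16, Option IV.
Option IV vs Plan D: 3+5 = 8 for Option IV, 25 for Plan D — Plan D by 25–8.
Proposal Red vs Plan D: 5+1 = 6 for Proposal Red, 27 for Plan D — Plan D by 27–6.
No option is unbeaten: Plan E loses to Option IV; Plan A loses to Plan E; Option IV loses to Plan A; Proposal Red loses to Plan E; Plan D loses to Plan E. In particular Plan E beats Plan A beats Option IV beats Plan E is a majority cycle — no Condorcet winner exists.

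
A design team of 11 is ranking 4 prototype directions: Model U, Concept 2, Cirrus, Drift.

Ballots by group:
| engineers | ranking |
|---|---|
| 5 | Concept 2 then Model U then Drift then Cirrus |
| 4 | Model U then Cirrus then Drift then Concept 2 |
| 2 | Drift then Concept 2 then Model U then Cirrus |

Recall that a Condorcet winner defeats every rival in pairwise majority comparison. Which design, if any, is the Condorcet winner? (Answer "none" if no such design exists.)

Check each pair by majority over 11 ballots:
Model U vs Concept 2: Model U is ranked higher on 4 ballots, Concept 2 on 7. Concept 2 wins 7–4.
Model U vs Cirrus: 5+4+2 = 11 for Model U, 0 for Cirrus — Model U by 11–0.
Model U vs Drift: Model U is ranked higher on 5+4 = 9 ballots, Drift on 2. Model U wins 9–2.
Concept 2 vs Cirrus: Concept 2 preferred on 5+2 = 7 ballots; Concept 2 wins 7–4.
Concept 2 vs Drift: 5 for Concept 2, 6 for Drift — Drift by 6–5.
Cirrus vs Drift: 4 to 7, Drift.
Each design drops at least one matchup (Model U loses to Concept 2; Concept 2 loses to Drift; Cirrus loses to Model U; Drift loses to Model U); the cycle Model U > Drift > Concept 2 > Model U rules out a Condorcet winner.

none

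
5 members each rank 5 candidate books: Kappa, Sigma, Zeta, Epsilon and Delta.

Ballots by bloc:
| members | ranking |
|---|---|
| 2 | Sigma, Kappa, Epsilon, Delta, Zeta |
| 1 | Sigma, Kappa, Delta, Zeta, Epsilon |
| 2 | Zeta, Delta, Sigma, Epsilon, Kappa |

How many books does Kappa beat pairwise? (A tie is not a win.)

3

Kappa against each rival (5 members):
Kappa vs Sigma: Kappa is ranked higher on 0 ballots, Sigma on 5. Sigma wins 5–0.
Kappa vs Zeta: 3 to 2, Kappa.
Kappa vs Epsilon: Kappa preferred on 2+1 = 3 ballots; Kappa wins 3–2.
Kappa vs Delta: Kappa, 3–2.
Kappa beats Zeta, Epsilon, Delta; loses to Sigma — 3 pairwise wins.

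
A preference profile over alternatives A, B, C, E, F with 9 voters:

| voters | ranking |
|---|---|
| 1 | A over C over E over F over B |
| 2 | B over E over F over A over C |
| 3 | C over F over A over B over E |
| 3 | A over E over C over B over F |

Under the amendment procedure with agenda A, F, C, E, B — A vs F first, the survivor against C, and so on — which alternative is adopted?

B

Round 1: A vs F — 4–5, F advances.
Round 2: F vs C — 2–7, C advances.
Round 3: C vs E — 4–5, E advances.
Round 4: E vs B — 4–5, B advances.
B survives the agenda.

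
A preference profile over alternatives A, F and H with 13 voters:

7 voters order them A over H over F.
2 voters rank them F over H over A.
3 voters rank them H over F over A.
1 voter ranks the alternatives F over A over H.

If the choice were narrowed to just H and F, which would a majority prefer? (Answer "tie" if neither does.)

H

Ballots ranking H above F: 7 + 3 = 10.
Ballots ranking F above H: 13 − 10 = 3.
H wins the head-to-head 10–3.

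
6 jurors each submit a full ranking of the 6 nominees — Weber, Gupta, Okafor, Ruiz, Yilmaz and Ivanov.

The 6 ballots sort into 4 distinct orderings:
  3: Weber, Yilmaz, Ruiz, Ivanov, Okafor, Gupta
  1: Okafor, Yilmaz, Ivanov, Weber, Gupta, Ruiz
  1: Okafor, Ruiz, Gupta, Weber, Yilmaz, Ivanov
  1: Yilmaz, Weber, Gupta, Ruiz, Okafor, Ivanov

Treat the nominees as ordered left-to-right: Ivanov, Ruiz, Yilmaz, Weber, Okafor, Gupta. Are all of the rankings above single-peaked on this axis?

no

Axis positions: Ivanov=1, Ruiz=2, Yilmaz=3, Weber=4, Okafor=5, Gupta=6.
Cluster 1 (peak Weber at position 4): ranking walks positions 4-3-2-1-5-6, expanding outward from the peak — single-peaked.
Cluster 2: ranking walks positions 5-3-1-4-6-2; Yilmaz is ranked above Weber even though Weber lies between Yilmaz and the peak Okafor on the axis — preferences dip and rise again. Not single-peaked.
Cluster 3: ranking walks positions 5-2-6-4-3-1; Ruiz is ranked above Weber even though Weber lies between Ruiz and the peak Okafor on the axis — preferences dip and rise again. Not single-peaked.
Cluster 4: ranking walks positions 3-4-6-2-5-1; Gupta is ranked above Okafor even though Okafor lies between Gupta and the peak Yilmaz on the axis — preferences dip and rise again. Not single-peaked.
Cluster 2 violates single-peakedness, so the profile is not single-peaked on this axis.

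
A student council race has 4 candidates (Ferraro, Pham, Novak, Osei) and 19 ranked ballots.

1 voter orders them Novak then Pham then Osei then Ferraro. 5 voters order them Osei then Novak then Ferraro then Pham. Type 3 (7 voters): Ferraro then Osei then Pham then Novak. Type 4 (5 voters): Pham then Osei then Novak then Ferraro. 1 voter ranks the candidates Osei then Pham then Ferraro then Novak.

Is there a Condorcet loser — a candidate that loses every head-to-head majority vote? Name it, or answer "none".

Pairwise majorities:
Ferraro vs Pham: 12 to 7, Ferraro.
Ferraro vs Novak: Ferraro is ranked higher on 7+1 = 8 ballots, Novak on 11. Novak wins 11–8.
Ferraro vs Osei: 7 to 12, Osei.
Pham vs Novak: 13 to 6, Pham.
Pham vs Osei: Pham is ranked higher on 1+5 = 6 ballots, Osei on 13. Osei wins 13–6.
Novak vs Osei: Osei, 18–1.
No candidate is winless: Ferraro beats Pham; Pham beats Novak; Novak beats Ferraro; Osei beats Ferraro. There is no Condorcet loser.

none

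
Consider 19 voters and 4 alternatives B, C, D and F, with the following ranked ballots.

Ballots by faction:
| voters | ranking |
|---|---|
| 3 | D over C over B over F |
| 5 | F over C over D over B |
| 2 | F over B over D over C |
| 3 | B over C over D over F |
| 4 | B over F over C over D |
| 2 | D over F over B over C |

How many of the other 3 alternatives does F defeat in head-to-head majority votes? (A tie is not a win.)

F against each rival (19 voters):
F vs B: B wins 10–9.
F vs C: F preferred on 5+2+4+2 = 13 ballots; F wins 13–6.
F vs D: F, 11–8.
F beats C, D; loses to B — 2 pairwise wins.

2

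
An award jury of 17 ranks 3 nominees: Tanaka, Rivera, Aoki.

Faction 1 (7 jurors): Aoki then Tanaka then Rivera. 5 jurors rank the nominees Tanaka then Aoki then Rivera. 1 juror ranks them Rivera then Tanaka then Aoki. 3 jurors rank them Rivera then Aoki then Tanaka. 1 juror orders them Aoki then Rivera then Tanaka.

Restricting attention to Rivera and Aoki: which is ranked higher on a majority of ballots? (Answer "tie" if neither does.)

Aoki

Ballots ranking Rivera above Aoki: 1 + 3 = 4.
Ballots ranking Aoki above Rivera: 17 − 4 = 13.
Aoki wins the head-to-head 13–4.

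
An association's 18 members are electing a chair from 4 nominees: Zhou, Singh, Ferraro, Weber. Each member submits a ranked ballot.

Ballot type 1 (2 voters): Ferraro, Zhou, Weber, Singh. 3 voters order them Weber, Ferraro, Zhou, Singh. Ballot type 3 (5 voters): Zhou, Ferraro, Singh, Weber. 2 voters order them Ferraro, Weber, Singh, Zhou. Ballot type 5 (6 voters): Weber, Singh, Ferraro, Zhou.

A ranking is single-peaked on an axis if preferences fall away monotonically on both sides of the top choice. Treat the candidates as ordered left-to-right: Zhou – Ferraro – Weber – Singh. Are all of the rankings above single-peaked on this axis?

Axis positions: Zhou=1, Ferraro=2, Weber=3, Singh=4.
Ballot type 1 (peak Ferraro at position 2): ranking walks positions 2-1-3-4, expanding outward from the peak — single-peaked.
Ballot type 2 (peak Weber at position 3): ranking walks positions 3-2-1-4, expanding outward from the peak — single-peaked.
Ballot type 3: ranking walks positions 1-2-4-3; Singh is ranked above Weber even though Weber lies between Singh and the peak Zhou on the axis — preferences dip and rise again. Not single-peaked.
Ballot type 4 (peak Ferraro at position 2): ranking walks positions 2-3-4-1, expanding outward from the peak — single-peaked.
Ballot type 5 (peak Weber at position 3): ranking walks positions 3-4-2-1, expanding outward from the peak — single-peaked.
Ballot type 3 violates single-peakedness, so the profile is not single-peaked on this axis.

no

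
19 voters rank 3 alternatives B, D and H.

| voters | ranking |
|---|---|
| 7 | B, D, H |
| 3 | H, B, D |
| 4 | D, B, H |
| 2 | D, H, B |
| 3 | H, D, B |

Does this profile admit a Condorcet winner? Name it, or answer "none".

B

Pairwise majorities:
B vs D: B preferred on 7+3 = 10 ballots; B wins 10–9.
B vs H: B is ranked higher on 7+4 = 11 ballots, H on 8. B wins 11–8.
D vs H: 7+4+2 = 13 for D, 6 for H — D by 13–6.
B beats each of D, H — B is the Condorcet winner.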